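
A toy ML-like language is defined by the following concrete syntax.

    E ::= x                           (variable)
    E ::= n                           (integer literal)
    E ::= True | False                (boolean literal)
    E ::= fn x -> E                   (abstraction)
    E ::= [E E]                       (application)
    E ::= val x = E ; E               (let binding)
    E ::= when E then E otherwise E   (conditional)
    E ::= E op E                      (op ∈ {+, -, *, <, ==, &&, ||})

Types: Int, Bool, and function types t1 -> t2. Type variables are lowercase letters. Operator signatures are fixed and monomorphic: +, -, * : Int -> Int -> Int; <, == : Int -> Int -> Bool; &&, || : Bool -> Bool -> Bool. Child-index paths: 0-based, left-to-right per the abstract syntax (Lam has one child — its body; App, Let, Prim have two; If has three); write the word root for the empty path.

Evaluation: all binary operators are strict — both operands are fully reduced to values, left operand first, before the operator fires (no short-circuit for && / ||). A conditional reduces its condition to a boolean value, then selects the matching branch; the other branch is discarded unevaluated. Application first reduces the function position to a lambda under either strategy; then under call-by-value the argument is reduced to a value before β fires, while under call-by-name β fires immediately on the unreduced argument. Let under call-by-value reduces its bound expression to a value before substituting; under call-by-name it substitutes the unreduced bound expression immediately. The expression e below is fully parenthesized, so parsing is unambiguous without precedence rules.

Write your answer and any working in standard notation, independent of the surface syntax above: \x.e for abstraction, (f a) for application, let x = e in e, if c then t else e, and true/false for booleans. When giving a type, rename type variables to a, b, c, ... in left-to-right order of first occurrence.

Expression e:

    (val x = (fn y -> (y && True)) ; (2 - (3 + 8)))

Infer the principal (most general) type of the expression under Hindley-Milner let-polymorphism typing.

Answer: Int

Working:
y : a
  unify a ~ Bool
  unify Bool ~ Bool
\y._ : Bool -> Bool
let x : Bool -> Bool
  unify Int ~ Int
  unify Int ~ Int
  unify Int ~ Int
  unify Int ~ Int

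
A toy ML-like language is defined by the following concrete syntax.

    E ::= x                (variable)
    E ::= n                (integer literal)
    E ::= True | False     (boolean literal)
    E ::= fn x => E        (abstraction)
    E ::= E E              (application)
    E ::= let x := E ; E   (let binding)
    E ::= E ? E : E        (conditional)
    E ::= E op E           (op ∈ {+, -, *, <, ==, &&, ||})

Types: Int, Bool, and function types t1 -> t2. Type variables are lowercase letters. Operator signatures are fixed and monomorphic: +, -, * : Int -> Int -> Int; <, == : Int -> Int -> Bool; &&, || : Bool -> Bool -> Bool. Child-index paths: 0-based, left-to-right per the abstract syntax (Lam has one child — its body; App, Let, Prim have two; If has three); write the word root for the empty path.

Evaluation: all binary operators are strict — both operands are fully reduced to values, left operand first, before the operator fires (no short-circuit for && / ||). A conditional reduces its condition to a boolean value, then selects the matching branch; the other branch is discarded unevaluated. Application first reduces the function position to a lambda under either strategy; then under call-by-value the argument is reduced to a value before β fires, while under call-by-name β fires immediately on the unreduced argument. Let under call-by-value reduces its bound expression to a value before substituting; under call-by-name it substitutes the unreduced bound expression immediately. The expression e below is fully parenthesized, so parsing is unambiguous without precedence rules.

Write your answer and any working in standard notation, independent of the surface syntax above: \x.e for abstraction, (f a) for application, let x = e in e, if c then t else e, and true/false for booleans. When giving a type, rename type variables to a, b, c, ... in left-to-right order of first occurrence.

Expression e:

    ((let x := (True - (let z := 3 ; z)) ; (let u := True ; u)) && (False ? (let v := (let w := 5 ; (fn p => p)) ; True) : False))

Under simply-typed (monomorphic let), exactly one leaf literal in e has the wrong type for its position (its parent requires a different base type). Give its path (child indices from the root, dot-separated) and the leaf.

Trace:
  unify Bool ~ Int
  FAIL: mismatch Bool ~ Int

Answer: 0.0.0 : true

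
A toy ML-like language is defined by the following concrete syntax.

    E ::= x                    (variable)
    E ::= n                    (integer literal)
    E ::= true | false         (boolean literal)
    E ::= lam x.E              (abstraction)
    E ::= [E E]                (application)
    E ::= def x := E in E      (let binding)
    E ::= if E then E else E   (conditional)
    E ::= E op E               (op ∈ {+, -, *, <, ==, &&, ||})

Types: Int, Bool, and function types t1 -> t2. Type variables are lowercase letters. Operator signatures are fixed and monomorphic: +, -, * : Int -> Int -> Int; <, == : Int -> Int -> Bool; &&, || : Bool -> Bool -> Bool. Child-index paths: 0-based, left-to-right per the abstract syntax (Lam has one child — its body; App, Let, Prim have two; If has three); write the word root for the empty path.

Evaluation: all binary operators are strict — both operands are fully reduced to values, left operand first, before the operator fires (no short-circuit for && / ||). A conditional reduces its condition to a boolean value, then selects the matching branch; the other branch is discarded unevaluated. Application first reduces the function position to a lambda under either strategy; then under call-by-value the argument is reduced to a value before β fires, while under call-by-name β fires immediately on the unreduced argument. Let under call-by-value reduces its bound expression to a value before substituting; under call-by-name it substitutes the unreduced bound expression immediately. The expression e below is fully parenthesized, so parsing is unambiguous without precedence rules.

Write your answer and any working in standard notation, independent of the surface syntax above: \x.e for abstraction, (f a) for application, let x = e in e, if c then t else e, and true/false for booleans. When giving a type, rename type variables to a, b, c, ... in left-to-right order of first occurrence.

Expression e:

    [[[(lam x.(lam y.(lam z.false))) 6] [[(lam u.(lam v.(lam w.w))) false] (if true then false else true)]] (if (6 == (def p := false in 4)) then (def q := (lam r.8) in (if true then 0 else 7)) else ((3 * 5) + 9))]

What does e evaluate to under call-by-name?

Answer: false

Trace:
step 0: ((((\x.(\y.(\z.false))) 6) (((\u.(\v.(\w.w))) false) (if true then false else true))) (if (6 == (let p = false in 4)) then (let q = (\r.8) in (if true then 0 else 7)) else ((3 * 5) + 9)))
step 1: [beta@0.0] (((\y.(\z.false)) (((\u.(\v.(\w.w))) false) (if true then false else true))) (if (6 == (let p = false in 4)) then (let q = (\r.8) in (if true then 0 else 7)) else ((3 * 5) + 9)))
step 2: [beta@0] ((\z.false) (if (6 == (let p = false in 4)) then (let q = (\r.8) in (if true then 0 else 7)) else ((3 * 5) + 9)))
step 3: [beta@root] false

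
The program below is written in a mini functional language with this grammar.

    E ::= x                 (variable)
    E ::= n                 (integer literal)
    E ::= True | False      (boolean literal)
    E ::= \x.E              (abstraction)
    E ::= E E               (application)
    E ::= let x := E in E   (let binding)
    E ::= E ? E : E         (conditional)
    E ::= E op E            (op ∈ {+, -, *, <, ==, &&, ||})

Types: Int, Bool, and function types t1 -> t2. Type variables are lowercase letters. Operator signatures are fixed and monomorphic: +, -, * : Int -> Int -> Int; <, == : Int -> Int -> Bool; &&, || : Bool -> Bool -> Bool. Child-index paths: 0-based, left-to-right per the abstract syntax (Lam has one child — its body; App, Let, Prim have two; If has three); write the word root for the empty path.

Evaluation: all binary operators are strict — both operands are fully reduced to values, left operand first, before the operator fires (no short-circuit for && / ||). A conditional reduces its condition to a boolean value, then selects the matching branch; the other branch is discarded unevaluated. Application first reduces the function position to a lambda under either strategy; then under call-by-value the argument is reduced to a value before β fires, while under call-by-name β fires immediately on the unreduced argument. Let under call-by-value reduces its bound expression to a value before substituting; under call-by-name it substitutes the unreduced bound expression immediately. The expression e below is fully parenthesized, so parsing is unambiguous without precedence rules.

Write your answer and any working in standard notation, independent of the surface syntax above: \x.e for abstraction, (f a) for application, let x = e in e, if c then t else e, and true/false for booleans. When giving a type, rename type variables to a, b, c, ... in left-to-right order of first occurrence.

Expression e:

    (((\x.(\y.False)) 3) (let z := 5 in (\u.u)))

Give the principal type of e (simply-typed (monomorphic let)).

Answer: Bool

Working:
\y._ : b -> Bool
\x._ : a -> b -> Bool
  unify a -> b -> Bool ~ Int -> c
  unify a ~ Int
  unify b -> Bool ~ c
_ _ : b -> Bool
let z : Int
u : d
\u._ : d -> d
  unify b -> Bool ~ (d -> d) -> e
  unify b ~ d -> d
  unify Bool ~ e
_ _ : Bool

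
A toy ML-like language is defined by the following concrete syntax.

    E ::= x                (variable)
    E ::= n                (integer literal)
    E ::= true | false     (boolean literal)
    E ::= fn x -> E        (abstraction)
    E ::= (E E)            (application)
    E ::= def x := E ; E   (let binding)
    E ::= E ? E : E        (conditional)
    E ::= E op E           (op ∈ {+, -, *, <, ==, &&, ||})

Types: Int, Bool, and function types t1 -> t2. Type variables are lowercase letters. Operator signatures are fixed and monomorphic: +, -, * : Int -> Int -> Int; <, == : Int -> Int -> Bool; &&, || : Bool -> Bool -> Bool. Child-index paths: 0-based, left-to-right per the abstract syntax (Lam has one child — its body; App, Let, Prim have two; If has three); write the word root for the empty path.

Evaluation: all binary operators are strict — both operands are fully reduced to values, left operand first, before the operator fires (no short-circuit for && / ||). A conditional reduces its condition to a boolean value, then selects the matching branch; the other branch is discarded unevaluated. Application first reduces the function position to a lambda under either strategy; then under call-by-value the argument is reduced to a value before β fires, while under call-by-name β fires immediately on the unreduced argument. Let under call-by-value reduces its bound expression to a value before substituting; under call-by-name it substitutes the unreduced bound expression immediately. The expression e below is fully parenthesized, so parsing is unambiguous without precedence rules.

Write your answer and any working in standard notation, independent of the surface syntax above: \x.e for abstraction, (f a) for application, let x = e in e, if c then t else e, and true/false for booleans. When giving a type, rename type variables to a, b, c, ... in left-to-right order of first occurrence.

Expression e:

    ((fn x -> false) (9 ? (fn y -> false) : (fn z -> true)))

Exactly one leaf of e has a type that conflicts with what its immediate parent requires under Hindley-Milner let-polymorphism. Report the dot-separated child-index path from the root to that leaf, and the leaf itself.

Answer: 1.0 : 9

Trace:
\x._ : a -> Bool
  unify Int ~ Bool
  FAIL: mismatch Int ~ Bool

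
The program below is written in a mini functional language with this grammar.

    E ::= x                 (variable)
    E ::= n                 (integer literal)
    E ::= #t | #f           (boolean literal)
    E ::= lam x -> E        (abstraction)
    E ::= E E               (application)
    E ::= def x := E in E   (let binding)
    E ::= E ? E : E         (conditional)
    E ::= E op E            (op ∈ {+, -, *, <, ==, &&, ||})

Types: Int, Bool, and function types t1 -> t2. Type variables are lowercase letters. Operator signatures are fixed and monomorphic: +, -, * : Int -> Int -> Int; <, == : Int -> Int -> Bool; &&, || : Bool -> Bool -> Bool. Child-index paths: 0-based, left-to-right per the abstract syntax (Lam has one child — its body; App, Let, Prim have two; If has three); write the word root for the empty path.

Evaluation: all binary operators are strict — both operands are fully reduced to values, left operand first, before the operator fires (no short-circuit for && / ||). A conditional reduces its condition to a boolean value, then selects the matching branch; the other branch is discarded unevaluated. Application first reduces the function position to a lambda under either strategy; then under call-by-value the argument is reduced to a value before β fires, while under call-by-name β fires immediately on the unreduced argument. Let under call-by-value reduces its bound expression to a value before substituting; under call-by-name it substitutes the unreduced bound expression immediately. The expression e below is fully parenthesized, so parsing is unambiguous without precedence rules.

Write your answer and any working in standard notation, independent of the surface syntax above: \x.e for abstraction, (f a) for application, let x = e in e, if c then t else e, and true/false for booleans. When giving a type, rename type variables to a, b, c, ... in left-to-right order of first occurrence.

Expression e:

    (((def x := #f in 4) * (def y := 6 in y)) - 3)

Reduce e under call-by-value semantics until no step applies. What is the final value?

Answer: 21

Working:
step 0: (((let x = false in 4) * (let y = 6 in y)) - 3)
step 1: [let@0.0] ((4 * (let y = 6 in y)) - 3)
step 2: [let@0.1] ((4 * 6) - 3)
step 3: [delta@0] (24 - 3)
step 4: [delta@root] 21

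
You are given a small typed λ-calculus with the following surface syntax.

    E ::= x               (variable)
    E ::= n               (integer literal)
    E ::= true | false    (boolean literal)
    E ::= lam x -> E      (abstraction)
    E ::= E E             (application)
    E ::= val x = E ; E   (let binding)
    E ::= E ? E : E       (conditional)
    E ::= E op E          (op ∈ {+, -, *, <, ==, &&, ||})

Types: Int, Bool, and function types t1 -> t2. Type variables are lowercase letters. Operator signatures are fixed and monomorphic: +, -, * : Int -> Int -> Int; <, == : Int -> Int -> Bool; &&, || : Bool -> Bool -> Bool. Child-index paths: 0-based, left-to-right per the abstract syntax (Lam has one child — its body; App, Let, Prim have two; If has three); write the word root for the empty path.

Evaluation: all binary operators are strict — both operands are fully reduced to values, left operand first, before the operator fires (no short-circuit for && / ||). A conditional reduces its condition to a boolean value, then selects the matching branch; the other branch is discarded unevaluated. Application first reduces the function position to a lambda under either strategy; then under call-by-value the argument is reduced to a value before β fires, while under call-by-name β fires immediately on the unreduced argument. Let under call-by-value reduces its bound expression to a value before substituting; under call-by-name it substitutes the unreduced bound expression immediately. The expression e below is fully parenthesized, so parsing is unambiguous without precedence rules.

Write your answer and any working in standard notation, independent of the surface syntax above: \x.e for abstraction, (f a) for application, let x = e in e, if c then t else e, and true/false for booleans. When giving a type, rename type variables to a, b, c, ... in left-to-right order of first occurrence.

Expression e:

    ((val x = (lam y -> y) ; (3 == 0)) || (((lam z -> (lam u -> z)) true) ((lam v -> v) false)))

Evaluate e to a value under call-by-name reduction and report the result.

Answer: true

Working:
step 0: ((let x = (\y.y) in (3 == 0)) || (((\z.(\u.z)) true) ((\v.v) false)))
step 1: [let@0] ((3 == 0) || (((\z.(\u.z)) true) ((\v.v) false)))
step 2: [delta@0] (false || (((\z.(\u.z)) true) ((\v.v) false)))
step 3: [beta@1.0] (false || ((\u.true) ((\v.v) false)))
step 4: [beta@1] (false || true)
step 5: [delta@root] true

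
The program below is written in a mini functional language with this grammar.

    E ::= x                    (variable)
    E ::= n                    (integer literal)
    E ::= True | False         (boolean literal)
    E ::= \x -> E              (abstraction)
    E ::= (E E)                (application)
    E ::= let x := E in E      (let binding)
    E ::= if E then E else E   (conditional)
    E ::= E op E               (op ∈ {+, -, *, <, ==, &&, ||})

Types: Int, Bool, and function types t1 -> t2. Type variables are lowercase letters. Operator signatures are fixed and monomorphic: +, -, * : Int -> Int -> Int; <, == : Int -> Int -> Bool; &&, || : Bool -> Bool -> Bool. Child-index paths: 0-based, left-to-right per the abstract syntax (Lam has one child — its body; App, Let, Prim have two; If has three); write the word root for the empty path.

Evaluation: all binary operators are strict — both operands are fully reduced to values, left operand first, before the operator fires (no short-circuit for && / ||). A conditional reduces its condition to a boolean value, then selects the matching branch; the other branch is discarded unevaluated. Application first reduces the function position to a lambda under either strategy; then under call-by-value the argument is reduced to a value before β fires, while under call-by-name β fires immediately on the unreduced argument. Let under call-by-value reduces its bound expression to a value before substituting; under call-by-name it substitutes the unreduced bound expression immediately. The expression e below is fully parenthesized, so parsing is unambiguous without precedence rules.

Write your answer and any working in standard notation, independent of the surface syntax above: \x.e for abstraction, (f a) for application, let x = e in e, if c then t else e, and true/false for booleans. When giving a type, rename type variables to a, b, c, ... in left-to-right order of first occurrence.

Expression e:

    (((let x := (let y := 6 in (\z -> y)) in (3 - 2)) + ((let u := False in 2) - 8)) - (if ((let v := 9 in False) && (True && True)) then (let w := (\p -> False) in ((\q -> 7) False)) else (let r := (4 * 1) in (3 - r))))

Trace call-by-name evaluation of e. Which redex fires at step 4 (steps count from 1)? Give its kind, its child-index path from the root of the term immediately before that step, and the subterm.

Working:
step 0: (((let x = (let y = 6 in (\z.y)) in (3 - 2)) + ((let u = false in 2) - 8)) - (if ((let v = 9 in false) && (true && true)) then (let w = (\p.false) in ((\q.7) false)) else (let r = (4 * 1) in (3 - r))))
step 1: [let@0.0] (((3 - 2) + ((let u = false in 2) - 8)) - (if ((let v = 9 in false) && (true && true)) then (let w = (\p.false) in ((\q.7) false)) else (let r = (4 * 1) in (3 - r))))
step 2: [delta@0.0] ((1 + ((let u = false in 2) - 8)) - (if ((let v = 9 in false) && (true && true)) then (let w = (\p.false) in ((\q.7) false)) else (let r = (4 * 1) in (3 - r))))
step 3: [let@0.1.0] ((1 + (2 - 8)) - (if ((let v = 9 in false) && (true && true)) then (let w = (\p.false) in ((\q.7) false)) else (let r = (4 * 1) in (3 - r))))
step 4: [delta@0.1] ((1 + -6) - (if ((let v = 9 in false) && (true && true)) then (let w = (\p.false) in ((\q.7) false)) else (let r = (4 * 1) in (3 - r))))

Answer: delta at 0.1 : (2 - 8)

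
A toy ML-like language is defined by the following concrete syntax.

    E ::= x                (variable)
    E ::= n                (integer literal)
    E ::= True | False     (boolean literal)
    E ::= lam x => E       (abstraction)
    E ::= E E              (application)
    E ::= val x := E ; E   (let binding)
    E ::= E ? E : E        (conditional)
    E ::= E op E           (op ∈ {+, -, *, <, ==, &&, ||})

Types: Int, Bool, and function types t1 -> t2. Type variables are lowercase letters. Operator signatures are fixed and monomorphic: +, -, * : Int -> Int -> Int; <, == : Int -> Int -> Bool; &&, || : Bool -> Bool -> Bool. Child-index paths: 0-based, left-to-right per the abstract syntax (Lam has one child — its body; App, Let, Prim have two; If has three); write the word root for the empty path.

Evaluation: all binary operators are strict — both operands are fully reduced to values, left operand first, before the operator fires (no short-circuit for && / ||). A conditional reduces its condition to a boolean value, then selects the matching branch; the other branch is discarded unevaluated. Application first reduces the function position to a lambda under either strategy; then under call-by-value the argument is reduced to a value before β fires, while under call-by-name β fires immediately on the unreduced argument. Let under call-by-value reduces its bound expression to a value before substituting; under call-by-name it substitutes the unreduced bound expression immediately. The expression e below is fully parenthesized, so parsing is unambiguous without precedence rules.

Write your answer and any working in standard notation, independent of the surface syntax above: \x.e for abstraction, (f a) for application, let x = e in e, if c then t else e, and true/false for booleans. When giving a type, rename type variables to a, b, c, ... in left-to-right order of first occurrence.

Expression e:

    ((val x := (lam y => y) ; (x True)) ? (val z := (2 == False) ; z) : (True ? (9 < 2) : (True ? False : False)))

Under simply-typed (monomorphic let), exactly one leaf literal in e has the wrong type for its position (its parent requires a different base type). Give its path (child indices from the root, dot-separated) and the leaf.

Answer: 1.0.1 : false

Working:
y : a
\y._ : a -> a
let x : a -> a
x : a -> a
  unify a -> a ~ Bool -> b
  unify a ~ Bool
  unify Bool ~ b
_ _ : Bool
  unify Bool ~ Bool
  unify Int ~ Int
  unify Bool ~ Int
  FAIL: mismatch Bool ~ Int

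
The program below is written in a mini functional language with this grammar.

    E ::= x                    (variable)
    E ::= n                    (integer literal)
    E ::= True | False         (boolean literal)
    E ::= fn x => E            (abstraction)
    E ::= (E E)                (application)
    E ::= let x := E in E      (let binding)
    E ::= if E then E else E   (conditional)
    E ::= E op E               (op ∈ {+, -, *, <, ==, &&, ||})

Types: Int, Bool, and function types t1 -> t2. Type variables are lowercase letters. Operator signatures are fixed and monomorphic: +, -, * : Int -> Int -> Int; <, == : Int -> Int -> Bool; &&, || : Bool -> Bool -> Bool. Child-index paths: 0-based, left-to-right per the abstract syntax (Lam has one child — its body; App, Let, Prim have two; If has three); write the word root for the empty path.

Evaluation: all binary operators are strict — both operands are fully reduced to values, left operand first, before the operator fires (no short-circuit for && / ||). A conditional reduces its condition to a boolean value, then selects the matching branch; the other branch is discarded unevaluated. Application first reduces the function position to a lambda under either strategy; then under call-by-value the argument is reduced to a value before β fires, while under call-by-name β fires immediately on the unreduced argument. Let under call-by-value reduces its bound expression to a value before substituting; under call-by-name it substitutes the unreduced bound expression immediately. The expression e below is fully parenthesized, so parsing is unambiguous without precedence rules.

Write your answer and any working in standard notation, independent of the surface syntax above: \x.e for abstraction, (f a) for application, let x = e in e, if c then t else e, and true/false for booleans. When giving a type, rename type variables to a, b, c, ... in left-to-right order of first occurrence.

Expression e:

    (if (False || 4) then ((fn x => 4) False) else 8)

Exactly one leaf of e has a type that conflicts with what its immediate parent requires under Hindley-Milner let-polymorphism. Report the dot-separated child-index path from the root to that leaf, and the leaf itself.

Working:
  unify Bool ~ Bool
  unify Int ~ Bool
  FAIL: mismatch Int ~ Bool

Answer: 0.1 : 4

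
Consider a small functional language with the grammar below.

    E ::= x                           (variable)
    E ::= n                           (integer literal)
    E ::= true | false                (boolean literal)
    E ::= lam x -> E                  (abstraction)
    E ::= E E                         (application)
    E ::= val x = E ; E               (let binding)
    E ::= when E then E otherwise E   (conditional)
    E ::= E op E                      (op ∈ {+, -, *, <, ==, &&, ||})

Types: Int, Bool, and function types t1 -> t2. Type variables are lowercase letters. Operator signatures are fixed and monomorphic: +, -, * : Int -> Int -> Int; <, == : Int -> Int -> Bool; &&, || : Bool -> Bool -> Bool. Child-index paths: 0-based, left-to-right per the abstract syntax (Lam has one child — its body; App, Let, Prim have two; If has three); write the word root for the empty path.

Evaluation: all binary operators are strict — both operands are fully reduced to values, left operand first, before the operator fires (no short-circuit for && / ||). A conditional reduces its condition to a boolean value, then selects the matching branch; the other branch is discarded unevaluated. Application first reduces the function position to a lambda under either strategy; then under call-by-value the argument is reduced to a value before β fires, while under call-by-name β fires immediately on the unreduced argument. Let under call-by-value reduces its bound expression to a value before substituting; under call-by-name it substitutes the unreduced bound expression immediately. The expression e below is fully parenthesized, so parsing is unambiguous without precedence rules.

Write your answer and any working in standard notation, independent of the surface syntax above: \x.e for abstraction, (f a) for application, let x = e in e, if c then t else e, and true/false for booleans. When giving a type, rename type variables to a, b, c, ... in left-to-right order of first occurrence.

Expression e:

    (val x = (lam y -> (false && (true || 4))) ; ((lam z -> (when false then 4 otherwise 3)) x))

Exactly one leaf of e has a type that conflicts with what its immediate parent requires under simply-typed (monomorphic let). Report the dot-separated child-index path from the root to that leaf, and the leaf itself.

Working:
  unify Bool ~ Bool
  unify Bool ~ Bool
  unify Int ~ Bool
  FAIL: mismatch Int ~ Bool

Answer: 0.0.1.1 : 4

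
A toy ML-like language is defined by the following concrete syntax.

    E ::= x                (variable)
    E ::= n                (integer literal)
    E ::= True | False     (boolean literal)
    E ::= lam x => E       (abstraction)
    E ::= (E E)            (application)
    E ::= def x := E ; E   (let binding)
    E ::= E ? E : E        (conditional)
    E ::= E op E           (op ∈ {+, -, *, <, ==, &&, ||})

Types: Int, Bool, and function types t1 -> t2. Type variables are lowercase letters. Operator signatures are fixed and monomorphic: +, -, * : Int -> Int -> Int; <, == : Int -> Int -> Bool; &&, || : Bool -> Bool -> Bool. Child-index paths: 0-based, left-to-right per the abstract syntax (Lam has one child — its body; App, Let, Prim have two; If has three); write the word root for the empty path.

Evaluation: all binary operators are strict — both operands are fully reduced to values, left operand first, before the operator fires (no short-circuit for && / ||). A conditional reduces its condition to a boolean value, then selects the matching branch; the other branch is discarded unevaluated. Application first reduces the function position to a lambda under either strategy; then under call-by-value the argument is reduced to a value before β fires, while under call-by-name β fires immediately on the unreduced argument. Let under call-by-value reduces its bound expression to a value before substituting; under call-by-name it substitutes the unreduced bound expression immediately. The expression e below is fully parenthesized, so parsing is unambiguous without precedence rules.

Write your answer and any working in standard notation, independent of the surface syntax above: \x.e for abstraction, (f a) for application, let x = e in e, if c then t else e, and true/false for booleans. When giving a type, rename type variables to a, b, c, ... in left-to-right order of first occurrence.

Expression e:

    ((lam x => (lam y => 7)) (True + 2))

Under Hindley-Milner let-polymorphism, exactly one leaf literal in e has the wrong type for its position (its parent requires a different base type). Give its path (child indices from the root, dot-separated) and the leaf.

Answer: 1.0 : true

Working:
\y._ : b -> Int
\x._ : a -> b -> Int
  unify Bool ~ Int
  FAIL: mismatch Bool ~ Int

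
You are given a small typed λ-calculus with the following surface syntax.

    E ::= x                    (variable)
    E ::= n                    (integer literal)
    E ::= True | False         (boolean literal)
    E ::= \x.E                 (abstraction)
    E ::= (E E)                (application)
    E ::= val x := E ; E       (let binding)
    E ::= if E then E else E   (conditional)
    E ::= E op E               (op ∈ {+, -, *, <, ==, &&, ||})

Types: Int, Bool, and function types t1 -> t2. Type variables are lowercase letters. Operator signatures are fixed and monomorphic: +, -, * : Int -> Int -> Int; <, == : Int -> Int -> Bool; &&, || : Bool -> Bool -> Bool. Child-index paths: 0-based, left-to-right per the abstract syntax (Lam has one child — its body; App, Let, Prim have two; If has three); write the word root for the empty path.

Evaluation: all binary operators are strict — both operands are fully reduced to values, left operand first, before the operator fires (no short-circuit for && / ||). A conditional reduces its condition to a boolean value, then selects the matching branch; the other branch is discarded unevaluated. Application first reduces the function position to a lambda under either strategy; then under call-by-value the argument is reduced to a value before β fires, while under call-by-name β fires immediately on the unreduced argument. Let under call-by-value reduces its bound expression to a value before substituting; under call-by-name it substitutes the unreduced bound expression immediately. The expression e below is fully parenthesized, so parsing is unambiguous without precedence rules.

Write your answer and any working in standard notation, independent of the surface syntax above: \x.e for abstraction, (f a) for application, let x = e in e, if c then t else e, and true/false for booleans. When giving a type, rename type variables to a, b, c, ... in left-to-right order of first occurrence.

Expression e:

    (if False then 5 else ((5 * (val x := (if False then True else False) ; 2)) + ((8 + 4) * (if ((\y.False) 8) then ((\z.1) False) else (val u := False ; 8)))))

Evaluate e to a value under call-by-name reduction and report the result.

Working:
step 0: (if false then 5 else ((5 * (let x = (if false then true else false) in 2)) + ((8 + 4) * (if ((\y.false) 8) then ((\z.1) false) else (let u = false in 8)))))
step 1: [if@root] ((5 * (let x = (if false then true else false) in 2)) + ((8 + 4) * (if ((\y.false) 8) then ((\z.1) false) else (let u = false in 8))))
step 2: [let@0.1] ((5 * 2) + ((8 + 4) * (if ((\y.false) 8) then ((\z.1) false) else (let u = false in 8))))
step 3: [delta@0] (10 + ((8 + 4) * (if ((\y.false) 8) then ((\z.1) false) else (let u = false in 8))))
step 4: [delta@1.0] (10 + (12 * (if ((\y.false) 8) then ((\z.1) false) else (let u = false in 8))))
step 5: [beta@1.1.0] (10 + (12 * (if false then ((\z.1) false) else (let u = false in 8))))
step 6: [if@1.1] (10 + (12 * (let u = false in 8)))
step 7: [let@1.1] (10 + (12 * 8))
step 8: [delta@1] (10 + 96)
step 9: [delta@root] 106

Answer: 106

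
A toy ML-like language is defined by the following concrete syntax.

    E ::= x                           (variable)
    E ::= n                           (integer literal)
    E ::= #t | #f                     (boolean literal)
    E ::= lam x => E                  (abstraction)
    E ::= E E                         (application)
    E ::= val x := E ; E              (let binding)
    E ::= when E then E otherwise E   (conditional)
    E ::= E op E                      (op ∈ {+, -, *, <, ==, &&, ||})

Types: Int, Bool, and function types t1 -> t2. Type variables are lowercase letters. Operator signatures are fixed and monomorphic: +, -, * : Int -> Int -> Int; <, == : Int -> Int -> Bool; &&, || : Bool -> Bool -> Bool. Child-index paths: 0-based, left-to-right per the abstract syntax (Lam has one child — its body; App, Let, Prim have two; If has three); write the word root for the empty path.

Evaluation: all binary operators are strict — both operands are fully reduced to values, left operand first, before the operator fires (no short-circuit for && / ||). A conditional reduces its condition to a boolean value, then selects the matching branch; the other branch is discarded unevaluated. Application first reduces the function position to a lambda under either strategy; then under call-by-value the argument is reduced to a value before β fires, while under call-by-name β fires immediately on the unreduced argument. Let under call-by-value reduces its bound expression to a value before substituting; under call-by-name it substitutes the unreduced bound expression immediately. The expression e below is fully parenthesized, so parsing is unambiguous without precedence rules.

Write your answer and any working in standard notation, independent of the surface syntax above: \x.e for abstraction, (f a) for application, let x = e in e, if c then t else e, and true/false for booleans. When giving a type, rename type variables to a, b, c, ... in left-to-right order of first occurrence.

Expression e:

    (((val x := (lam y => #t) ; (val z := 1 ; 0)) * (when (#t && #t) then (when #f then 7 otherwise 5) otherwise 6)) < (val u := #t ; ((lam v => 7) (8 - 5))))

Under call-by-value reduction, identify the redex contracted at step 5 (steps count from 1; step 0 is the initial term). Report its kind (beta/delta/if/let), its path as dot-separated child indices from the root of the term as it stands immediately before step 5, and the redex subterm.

Working:
step 0: (((let x = (\y.true) in (let z = 1 in 0)) * (if (true && true) then (if false then 7 else 5) else 6)) < (let u = true in ((\v.7) (8 - 5))))
step 1: [let@0.0] (((let z = 1 in 0) * (if (true && true) then (if false then 7 else 5) else 6)) < (let u = true in ((\v.7) (8 - 5))))
step 2: [let@0.0] ((0 * (if (true && true) then (if false then 7 else 5) else 6)) < (let u = true in ((\v.7) (8 - 5))))
step 3: [delta@0.1.0] ((0 * (if true then (if false then 7 else 5) else 6)) < (let u = true in ((\v.7) (8 - 5))))
step 4: [if@0.1] ((0 * (if false then 7 else 5)) < (let u = true in ((\v.7) (8 - 5))))
step 5: [if@0.1] ((0 * 5) < (let u = true in ((\v.7) (8 - 5))))

Answer: if at 0.1 : (if false then 7 else 5)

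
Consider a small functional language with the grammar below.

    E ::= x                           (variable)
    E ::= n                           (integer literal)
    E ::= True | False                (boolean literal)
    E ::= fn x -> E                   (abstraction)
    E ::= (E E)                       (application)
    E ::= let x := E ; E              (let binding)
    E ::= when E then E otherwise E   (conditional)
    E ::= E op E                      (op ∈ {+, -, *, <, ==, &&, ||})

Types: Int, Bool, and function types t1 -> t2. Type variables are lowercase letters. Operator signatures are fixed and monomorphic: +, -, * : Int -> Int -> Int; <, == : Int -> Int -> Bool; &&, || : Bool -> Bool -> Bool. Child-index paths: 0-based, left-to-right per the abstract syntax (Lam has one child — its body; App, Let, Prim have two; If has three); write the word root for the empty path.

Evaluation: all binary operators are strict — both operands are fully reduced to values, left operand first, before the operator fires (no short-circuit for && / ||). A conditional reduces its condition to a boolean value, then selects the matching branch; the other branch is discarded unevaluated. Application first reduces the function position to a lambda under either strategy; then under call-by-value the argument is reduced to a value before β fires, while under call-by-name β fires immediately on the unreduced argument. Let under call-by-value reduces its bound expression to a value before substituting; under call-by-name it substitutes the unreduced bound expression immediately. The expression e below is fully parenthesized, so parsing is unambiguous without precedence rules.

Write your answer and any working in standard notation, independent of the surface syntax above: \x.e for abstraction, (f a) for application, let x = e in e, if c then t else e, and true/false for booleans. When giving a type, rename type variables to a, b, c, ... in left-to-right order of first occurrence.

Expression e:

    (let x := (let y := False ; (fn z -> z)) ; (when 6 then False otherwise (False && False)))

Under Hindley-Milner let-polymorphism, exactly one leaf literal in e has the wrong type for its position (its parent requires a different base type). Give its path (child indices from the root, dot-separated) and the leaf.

Answer: 1.0 : 6

Derivation:
let y : Bool
z : a
\z._ : a -> a
let x : forall. a -> a
  unify Int ~ Bool
  FAIL: mismatch Int ~ Bool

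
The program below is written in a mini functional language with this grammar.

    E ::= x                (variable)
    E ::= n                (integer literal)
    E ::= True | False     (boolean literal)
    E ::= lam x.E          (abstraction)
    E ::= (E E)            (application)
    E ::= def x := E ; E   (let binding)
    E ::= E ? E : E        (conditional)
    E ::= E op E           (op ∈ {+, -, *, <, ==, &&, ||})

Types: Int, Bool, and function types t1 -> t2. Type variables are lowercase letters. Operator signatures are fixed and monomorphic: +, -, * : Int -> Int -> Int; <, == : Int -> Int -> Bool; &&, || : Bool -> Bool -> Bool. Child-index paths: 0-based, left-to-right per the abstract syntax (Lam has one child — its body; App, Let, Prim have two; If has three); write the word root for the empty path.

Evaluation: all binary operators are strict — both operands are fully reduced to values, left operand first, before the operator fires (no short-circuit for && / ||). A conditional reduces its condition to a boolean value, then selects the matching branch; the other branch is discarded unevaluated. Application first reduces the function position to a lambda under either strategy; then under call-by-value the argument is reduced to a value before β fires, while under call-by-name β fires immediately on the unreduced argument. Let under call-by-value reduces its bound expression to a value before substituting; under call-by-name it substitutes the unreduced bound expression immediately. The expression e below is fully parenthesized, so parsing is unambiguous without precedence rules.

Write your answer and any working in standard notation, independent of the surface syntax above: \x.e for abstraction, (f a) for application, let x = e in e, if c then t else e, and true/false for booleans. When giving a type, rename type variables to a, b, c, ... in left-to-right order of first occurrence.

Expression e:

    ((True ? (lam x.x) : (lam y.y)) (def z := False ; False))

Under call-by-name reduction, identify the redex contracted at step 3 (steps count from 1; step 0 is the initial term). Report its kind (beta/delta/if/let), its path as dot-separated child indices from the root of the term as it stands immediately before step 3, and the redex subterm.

Answer: let at root : (let z = false in false)

Trace:
step 0: ((if true then (\x.x) else (\y.y)) (let z = false in false))
step 1: [if@0] ((\x.x) (let z = false in false))
step 2: [beta@root] (let z = false in false)
step 3: [let@root] false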